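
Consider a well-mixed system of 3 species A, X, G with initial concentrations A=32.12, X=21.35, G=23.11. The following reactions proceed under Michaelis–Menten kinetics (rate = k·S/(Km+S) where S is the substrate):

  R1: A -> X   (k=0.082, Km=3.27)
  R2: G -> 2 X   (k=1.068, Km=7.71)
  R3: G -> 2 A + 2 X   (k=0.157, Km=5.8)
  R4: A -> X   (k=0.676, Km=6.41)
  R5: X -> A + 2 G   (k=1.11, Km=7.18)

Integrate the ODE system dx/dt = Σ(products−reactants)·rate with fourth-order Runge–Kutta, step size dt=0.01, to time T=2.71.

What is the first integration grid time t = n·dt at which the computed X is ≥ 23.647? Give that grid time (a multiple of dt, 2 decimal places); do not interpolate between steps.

RK4 with dt=0.01: 271 steps to T=2.71. Trajectory (selected grid times):
t=0.00: A=32.12 X=21.35 G=23.11
t=0.30: A=32.25 X=21.85 G=23.33
t=0.60: A=32.39 X=22.35 G=23.56
t=0.90: A=32.53 X=22.84 G=23.78
t=1.20: A=32.66 X=23.34 G=24.01
t=1.38: A=32.75 X=23.64 G=24.15
t=1.39: A=32.75 X=23.66 G=24.15
t=1.51: A=32.81 X=23.86 G=24.25
t=1.81: A=32.95 X=24.36 G=24.48
t=2.11: A=33.09 X=24.85 G=24.71
t=2.41: A=33.23 X=25.35 G=24.95
t=2.71: A=33.38 X=25.85 G=25.18
X(1.38)=23.641 < 23.647 but X(1.39)=23.658 ≥ 23.647, so the first grid time is t=1.39.

Threshold first reached at t = 1.39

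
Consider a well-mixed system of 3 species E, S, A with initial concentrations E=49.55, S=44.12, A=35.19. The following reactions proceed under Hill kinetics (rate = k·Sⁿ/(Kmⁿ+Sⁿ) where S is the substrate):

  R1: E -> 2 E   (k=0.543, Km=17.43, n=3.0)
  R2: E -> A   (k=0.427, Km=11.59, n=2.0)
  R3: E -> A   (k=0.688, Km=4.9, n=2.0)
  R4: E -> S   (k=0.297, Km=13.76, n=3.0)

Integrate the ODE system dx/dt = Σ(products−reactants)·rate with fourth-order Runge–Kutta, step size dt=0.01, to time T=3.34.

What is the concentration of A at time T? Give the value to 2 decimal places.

RK4 with dt=0.01: 334 steps to T=3.34. Trajectory (selected grid times):
t=0.00: E=49.55 S=44.12 A=35.19
t=0.37: E=49.23 S=44.23 A=35.59
t=0.74: E=48.92 S=44.34 A=35.99
t=1.11: E=48.60 S=44.44 A=36.40
t=1.48: E=48.28 S=44.55 A=36.80
t=1.86: E=47.96 S=44.66 A=37.21
t=2.23: E=47.64 S=44.77 A=37.61
t=2.60: E=47.32 S=44.87 A=38.01
t=2.97: E=47.01 S=44.98 A=38.41
t=3.34: E=46.69 S=45.09 A=38.81
Read off A at T=3.34: 38.81

A at T = 38.81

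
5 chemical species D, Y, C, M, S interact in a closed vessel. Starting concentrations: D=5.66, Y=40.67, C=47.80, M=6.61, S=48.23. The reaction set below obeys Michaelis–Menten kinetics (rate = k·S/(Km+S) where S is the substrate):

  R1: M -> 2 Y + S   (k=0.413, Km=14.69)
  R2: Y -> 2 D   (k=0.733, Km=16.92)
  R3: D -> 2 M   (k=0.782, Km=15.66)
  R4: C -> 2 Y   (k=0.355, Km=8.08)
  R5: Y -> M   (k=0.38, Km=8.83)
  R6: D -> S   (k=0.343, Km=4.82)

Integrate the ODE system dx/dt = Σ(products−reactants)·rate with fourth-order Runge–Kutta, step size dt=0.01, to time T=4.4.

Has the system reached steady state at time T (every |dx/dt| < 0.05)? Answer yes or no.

RK4 with dt=0.01: 440 steps to T=4.4. Trajectory (selected grid times):
t=0.00: D=5.66 Y=40.67 C=47.80 M=6.61 S=48.23
t=0.49: D=5.97 Y=40.69 C=47.65 M=6.91 S=48.39
t=0.98: D=6.28 Y=40.71 C=47.50 M=7.21 S=48.55
t=1.47: D=6.58 Y=40.74 C=47.35 M=7.52 S=48.71
t=1.96: D=6.87 Y=40.77 C=47.21 M=7.83 S=48.88
t=2.44: D=7.16 Y=40.80 C=47.06 M=8.14 S=49.04
t=2.93: D=7.44 Y=40.83 C=46.91 M=8.47 S=49.22
t=3.42: D=7.72 Y=40.87 C=46.76 M=8.80 S=49.40
t=3.91: D=8.00 Y=40.92 C=46.61 M=9.13 S=49.58
t=4.40: D=8.27 Y=40.96 C=46.47 M=9.47 S=49.76
Rates at T: R1=0.1618, R2=0.5187, R3=0.2702, R4=0.3024, R5=0.3126, R6=0.2167
dx/dt at T (Σ net stoichiometry × rate): D=+0.5506, Y=+0.0972, C=-0.3024, M=+0.6912, S=+0.3785
Largest |dx/dt| is |+0.6912| (M) ≥ 0.05 → not steady.

Steady state at T: no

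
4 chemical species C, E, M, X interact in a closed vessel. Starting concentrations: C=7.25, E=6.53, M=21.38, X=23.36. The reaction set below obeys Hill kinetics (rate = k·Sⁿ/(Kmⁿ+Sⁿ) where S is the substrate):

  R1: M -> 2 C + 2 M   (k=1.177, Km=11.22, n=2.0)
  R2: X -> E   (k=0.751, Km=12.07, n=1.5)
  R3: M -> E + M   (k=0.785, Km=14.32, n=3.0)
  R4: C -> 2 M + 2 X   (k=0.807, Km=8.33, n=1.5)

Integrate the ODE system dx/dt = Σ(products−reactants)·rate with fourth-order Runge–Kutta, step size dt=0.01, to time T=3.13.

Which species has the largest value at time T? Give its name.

RK4 with dt=0.01: 313 steps to T=3.13. Trajectory (selected grid times):
t=0.00: C=7.25 E=6.53 M=21.38 X=23.36
t=0.35: C=7.77 E=6.93 M=21.97 X=23.43
t=0.70: C=8.29 E=7.34 M=22.57 X=23.51
t=1.04: C=8.79 E=7.75 M=23.17 X=23.60
t=1.39: C=9.32 E=8.16 M=23.81 X=23.71
t=1.74: C=9.84 E=8.58 M=24.46 X=23.83
t=2.09: C=10.36 E=9.01 M=25.12 X=23.96
t=2.43: C=10.87 E=9.42 M=25.78 X=24.10
t=2.78: C=11.39 E=9.85 M=26.47 X=24.24
t=3.13: C=11.92 E=10.28 M=27.17 X=24.40
At T=3.13: C=11.92 E=10.28 M=27.17 X=24.40; the largest is M.

Dominant species at T: M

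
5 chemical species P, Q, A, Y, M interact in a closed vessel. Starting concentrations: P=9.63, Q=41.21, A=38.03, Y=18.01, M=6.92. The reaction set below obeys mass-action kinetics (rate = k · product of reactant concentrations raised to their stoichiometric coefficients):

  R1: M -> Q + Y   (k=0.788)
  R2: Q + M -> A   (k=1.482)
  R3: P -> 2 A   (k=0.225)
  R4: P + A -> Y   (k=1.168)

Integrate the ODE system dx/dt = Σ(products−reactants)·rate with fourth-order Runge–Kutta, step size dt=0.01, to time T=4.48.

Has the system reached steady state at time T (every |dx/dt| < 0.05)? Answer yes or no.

RK4 with dt=0.01: 448 steps to T=4.48. Trajectory (selected grid times):
t=0.00: P=9.63 Q=41.21 A=38.03 Y=18.01 M=6.92
t=0.50: P=0.00 Q=34.48 A=35.37 Y=27.69 M=0.00
t=1.00: P=0.00 Q=34.48 A=35.37 Y=27.69 M=0.00
t=1.49: P=0.00 Q=34.48 A=35.37 Y=27.69 M=0.00
t=1.99: P=0.00 Q=34.48 A=35.37 Y=27.69 M=0.00
t=2.49: P=0.00 Q=34.48 A=35.37 Y=27.69 M=0.00
t=2.99: P=0.00 Q=34.48 A=35.37 Y=27.69 M=0.00
t=3.48: P=0.00 Q=34.48 A=35.37 Y=27.69 M=0.00
t=3.98: P=0.00 Q=34.48 A=35.37 Y=27.69 M=0.00
t=4.48: P=0.00 Q=34.48 A=35.37 Y=27.69 M=0.00
Rates at T: R1=0.0000, R2=0.0000, R3=0.0000, R4=0.0000
dx/dt at T (Σ net stoichiometry × rate): P=-0.0000, Q=-0.0000, A=-0.0000, Y=+0.0000, M=-0.0000
Largest |dx/dt| is |-0.0000| (P) < 0.05 → steady.

Steady state at T: yes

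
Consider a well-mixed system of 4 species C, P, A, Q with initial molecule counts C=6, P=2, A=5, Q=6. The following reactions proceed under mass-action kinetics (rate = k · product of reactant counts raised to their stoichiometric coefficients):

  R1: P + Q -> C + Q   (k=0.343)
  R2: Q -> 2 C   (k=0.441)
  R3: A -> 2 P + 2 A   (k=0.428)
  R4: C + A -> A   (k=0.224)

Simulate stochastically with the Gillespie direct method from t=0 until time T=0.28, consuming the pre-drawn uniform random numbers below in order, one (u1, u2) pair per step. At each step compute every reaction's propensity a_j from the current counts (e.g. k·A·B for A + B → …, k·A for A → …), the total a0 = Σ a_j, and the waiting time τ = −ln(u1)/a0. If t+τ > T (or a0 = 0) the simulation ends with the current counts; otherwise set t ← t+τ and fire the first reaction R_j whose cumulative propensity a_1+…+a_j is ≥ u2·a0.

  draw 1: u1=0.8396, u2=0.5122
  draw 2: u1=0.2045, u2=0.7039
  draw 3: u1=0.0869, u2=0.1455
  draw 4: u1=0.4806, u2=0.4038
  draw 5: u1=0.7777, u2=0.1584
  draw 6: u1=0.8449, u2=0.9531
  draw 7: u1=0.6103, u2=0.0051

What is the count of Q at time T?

Q at T = 5

t=0.000: C=6 P=2 A=5 Q=6
Draw 1: a1=4.116, a2=2.646, a3=2.140, a4=6.720, a0=15.622; τ=−ln(0.8396)/15.622=0.011 → t=0.011; u2·a0=0.5122·15.622=8.002; a1+a2=6.762 < 8.002 ≤ a1+…+a3=8.902 → R3 fires; C=6 P=4 A=6 Q=6
Draw 2: a1=8.232, a2=2.646, a3=2.568, a4=8.064, a0=21.510; τ=−ln(0.2045)/21.510=0.074 → t=0.085; u2·a0=0.7039·21.510=15.141; a1+…+a3=13.446 < 15.141 ≤ a1+…+a4=21.510 → R4 fires; C=5 P=4 A=6 Q=6
Draw 3: a1=8.232, a2=2.646, a3=2.568, a4=6.720, a0=20.166; τ=−ln(0.0869)/20.166=0.121 → t=0.206; u2·a0=0.1455·20.166=2.934 ≤ a1=8.232 → R1 fires; C=6 P=3 A=6 Q=6
Draw 4: a1=6.174, a2=2.646, a3=2.568, a4=8.064, a0=19.452; τ=−ln(0.4806)/19.452=0.038 → t=0.244; u2·a0=0.4038·19.452=7.855; a1=6.174 < 7.855 ≤ a1+a2=8.820 → R2 fires; C=8 P=3 A=6 Q=5
Draw 5: a1=5.145, a2=2.205, a3=2.568, a4=10.752, a0=20.670; τ=−ln(0.7777)/20.670=0.012 → t=0.256; u2·a0=0.1584·20.670=3.274 ≤ a1=5.145 → R1 fires; C=9 P=2 A=6 Q=5
Draw 6: a1=3.430, a2=2.205, a3=2.568, a4=12.096, a0=20.299; τ=−ln(0.8449)/20.299=0.008 → t=0.264; u2·a0=0.9531·20.299=19.347; a1+…+a3=8.203 < 19.347 ≤ a1+…+a4=20.299 → R4 fires; C=8 P=2 A=6 Q=5
Draw 7: a1=3.430, a2=2.205, a3=2.568, a4=10.752, a0=18.955; τ=−ln(0.6103)/18.955=0.026 → t=0.290 > T=0.28: stop.
Read off Q at T=0.28: 5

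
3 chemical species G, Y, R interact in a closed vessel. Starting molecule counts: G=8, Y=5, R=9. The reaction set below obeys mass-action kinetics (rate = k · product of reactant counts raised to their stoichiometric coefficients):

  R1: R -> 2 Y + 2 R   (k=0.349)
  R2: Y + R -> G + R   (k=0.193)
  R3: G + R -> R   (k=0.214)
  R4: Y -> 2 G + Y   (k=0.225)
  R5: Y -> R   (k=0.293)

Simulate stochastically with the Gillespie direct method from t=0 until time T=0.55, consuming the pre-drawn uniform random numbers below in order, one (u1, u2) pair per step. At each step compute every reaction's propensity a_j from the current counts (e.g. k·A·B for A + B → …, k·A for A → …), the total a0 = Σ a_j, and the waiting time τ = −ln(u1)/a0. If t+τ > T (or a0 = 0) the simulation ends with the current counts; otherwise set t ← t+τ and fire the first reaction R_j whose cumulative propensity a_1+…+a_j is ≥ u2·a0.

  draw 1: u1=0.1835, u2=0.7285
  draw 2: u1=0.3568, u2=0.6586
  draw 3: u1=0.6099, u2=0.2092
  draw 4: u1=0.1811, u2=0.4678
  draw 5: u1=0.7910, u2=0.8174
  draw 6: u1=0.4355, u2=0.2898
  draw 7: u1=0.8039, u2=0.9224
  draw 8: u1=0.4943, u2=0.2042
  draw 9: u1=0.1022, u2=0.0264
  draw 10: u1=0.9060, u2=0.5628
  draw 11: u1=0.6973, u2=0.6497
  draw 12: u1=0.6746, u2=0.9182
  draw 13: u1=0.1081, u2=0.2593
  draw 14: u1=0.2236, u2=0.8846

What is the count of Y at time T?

Y at T = 3

t=0.000: G=8 Y=5 R=9
Draw 1: a1=3.141, a2=8.685, a3=15.408, a4=1.125, a5=1.465, a0=29.824; τ=−ln(0.1835)/29.824=0.057 → t=0.057; u2·a0=0.7285·29.824=21.727; a1+a2=11.826 < 21.727 ≤ a1+…+a3=27.234 → R3 fires; G=7 Y=5 R=9
Draw 2: a1=3.141, a2=8.685, a3=13.482, a4=1.125, a5=1.465, a0=27.898; τ=−ln(0.3568)/27.898=0.037 → t=0.094; u2·a0=0.6586·27.898=18.374; a1+a2=11.826 < 18.374 ≤ a1+…+a3=25.308 → R3 fires; G=6 Y=5 R=9
Draw 3: a1=3.141, a2=8.685, a3=11.556, a4=1.125, a5=1.465, a0=25.972; τ=−ln(0.6099)/25.972=0.019 → t=0.113; u2·a0=0.2092·25.972=5.433; a1=3.141 < 5.433 ≤ a1+a2=11.826 → R2 fires; G=7 Y=4 R=9
Draw 4: a1=3.141, a2=6.948, a3=13.482, a4=0.900, a5=1.172, a0=25.643; τ=−ln(0.1811)/25.643=0.067 → t=0.179; u2·a0=0.4678·25.643=11.996; a1+a2=10.089 < 11.996 ≤ a1+…+a3=23.571 → R3 fires; G=6 Y=4 R=9
Draw 5: a1=3.141, a2=6.948, a3=11.556, a4=0.900, a5=1.172, a0=23.717; τ=−ln(0.7910)/23.717=0.010 → t=0.189; u2·a0=0.8174·23.717=19.386; a1+a2=10.089 < 19.386 ≤ a1+…+a3=21.645 → R3 fires; G=5 Y=4 R=9
Draw 6: a1=3.141, a2=6.948, a3=9.630, a4=0.900, a5=1.172, a0=21.791; τ=−ln(0.4355)/21.791=0.038 → t=0.227; u2·a0=0.2898·21.791=6.315; a1=3.141 < 6.315 ≤ a1+a2=10.089 → R2 fires; G=6 Y=3 R=9
Draw 7: a1=3.141, a2=5.211, a3=11.556, a4=0.675, a5=0.879, a0=21.462; τ=−ln(0.8039)/21.462=0.010 → t=0.238; u2·a0=0.9224·21.462=19.797; a1+a2=8.352 < 19.797 ≤ a1+…+a3=19.908 → R3 fires; G=5 Y=3 R=9
Draw 8: a1=3.141, a2=5.211, a3=9.630, a4=0.675, a5=0.879, a0=19.536; τ=−ln(0.4943)/19.536=0.036 → t=0.274; u2·a0=0.2042·19.536=3.989; a1=3.141 < 3.989 ≤ a1+a2=8.352 → R2 fires; G=6 Y=2 R=9
Draw 9: a1=3.141, a2=3.474, a3=11.556, a4=0.450, a5=0.586, a0=19.207; τ=−ln(0.1022)/19.207=0.119 → t=0.392; u2·a0=0.0264·19.207=0.507 ≤ a1=3.141 → R1 fires; G=6 Y=4 R=10
Draw 10: a1=3.490, a2=7.720, a3=12.840, a4=0.900, a5=1.172, a0=26.122; τ=−ln(0.9060)/26.122=0.004 → t=0.396; u2·a0=0.5628·26.122=14.701; a1+a2=11.210 < 14.701 ≤ a1+…+a3=24.050 → R3 fires; G=5 Y=4 R=10
Draw 11: a1=3.490, a2=7.720, a3=10.700, a4=0.900, a5=1.172, a0=23.982; τ=−ln(0.6973)/23.982=0.015 → t=0.411; u2·a0=0.6497·23.982=15.581; a1+a2=11.210 < 15.581 ≤ a1+…+a3=21.910 → R3 fires; G=4 Y=4 R=10
Draw 12: a1=3.490, a2=7.720, a3=8.560, a4=0.900, a5=1.172, a0=21.842; τ=−ln(0.6746)/21.842=0.018 → t=0.429; u2·a0=0.9182·21.842=20.055; a1+…+a3=19.770 < 20.055 ≤ a1+…+a4=20.670 → R4 fires; G=6 Y=4 R=10
Draw 13: a1=3.490, a2=7.720, a3=12.840, a4=0.900, a5=1.172, a0=26.122; τ=−ln(0.1081)/26.122=0.085 → t=0.514; u2·a0=0.2593·26.122=6.773; a1=3.490 < 6.773 ≤ a1+a2=11.210 → R2 fires; G=7 Y=3 R=10
Draw 14: a1=3.490, a2=5.790, a3=14.980, a4=0.675, a5=0.879, a0=25.814; τ=−ln(0.2236)/25.814=0.058 → t=0.573 > T=0.55: stop.
Read off Y at T=0.55: 3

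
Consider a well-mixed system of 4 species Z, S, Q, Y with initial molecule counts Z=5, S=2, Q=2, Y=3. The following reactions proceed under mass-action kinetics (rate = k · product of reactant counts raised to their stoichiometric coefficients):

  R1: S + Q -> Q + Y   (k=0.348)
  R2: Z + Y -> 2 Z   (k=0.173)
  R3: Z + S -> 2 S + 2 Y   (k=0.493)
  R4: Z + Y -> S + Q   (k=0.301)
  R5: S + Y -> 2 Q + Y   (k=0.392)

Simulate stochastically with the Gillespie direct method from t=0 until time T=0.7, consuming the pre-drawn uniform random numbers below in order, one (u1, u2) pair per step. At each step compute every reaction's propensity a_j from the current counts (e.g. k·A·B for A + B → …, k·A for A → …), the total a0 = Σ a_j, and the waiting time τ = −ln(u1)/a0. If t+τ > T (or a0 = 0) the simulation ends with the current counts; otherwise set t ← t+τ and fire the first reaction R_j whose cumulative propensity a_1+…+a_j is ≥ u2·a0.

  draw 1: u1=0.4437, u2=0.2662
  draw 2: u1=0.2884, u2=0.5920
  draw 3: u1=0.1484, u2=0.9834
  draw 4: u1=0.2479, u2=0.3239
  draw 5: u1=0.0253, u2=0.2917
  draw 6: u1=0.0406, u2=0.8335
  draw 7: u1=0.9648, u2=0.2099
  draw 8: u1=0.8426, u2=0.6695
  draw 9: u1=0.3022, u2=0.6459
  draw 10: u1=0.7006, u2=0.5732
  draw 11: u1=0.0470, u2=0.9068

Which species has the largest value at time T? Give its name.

Dominant species at T: Q

t=0.000: Z=5 S=2 Q=2 Y=3
Draw 1: a1=1.392, a2=2.595, a3=4.930, a4=4.515, a5=2.352, a0=15.784; τ=−ln(0.4437)/15.784=0.051 → t=0.051; u2·a0=0.2662·15.784=4.202; a1+a2=3.987 < 4.202 ≤ a1+…+a3=8.917 → R3 fires; Z=4 S=3 Q=2 Y=5
Draw 2: a1=2.088, a2=3.460, a3=5.916, a4=6.020, a5=5.880, a0=23.364; τ=−ln(0.2884)/23.364=0.053 → t=0.105; u2·a0=0.5920·23.364=13.831; a1+…+a3=11.464 < 13.831 ≤ a1+…+a4=17.484 → R4 fires; Z=3 S=4 Q=3 Y=4
Draw 3: a1=4.176, a2=2.076, a3=5.916, a4=3.612, a5=6.272, a0=22.052; τ=−ln(0.1484)/22.052=0.087 → t=0.191; u2·a0=0.9834·22.052=21.686; a1+…+a4=15.780 < 21.686 ≤ a1+…+a5=22.052 → R5 fires; Z=3 S=3 Q=5 Y=4
Draw 4: a1=5.220, a2=2.076, a3=4.437, a4=3.612, a5=4.704, a0=20.049; τ=−ln(0.2479)/20.049=0.070 → t=0.261; u2·a0=0.3239·20.049=6.494; a1=5.220 < 6.494 ≤ a1+a2=7.296 → R2 fires; Z=4 S=3 Q=5 Y=3
Draw 5: a1=5.220, a2=2.076, a3=5.916, a4=3.612, a5=3.528, a0=20.352; τ=−ln(0.0253)/20.352=0.181 → t=0.441; u2·a0=0.2917·20.352=5.937; a1=5.220 < 5.937 ≤ a1+a2=7.296 → R2 fires; Z=5 S=3 Q=5 Y=2
Draw 6: a1=5.220, a2=1.730, a3=7.395, a4=3.010, a5=2.352, a0=19.707; τ=−ln(0.0406)/19.707=0.163 → t=0.604; u2·a0=0.8335·19.707=16.426; a1+…+a3=14.345 < 16.426 ≤ a1+…+a4=17.355 → R4 fires; Z=4 S=4 Q=6 Y=1
Draw 7: a1=8.352, a2=0.692, a3=7.888, a4=1.204, a5=1.568, a0=19.704; τ=−ln(0.9648)/19.704=0.002 → t=0.606; u2·a0=0.2099·19.704=4.136 ≤ a1=8.352 → R1 fires; Z=4 S=3 Q=6 Y=2
Draw 8: a1=6.264, a2=1.384, a3=5.916, a4=2.408, a5=2.352, a0=18.324; τ=−ln(0.8426)/18.324=0.009 → t=0.615; u2·a0=0.6695·18.324=12.268; a1+a2=7.648 < 12.268 ≤ a1+…+a3=13.564 → R3 fires; Z=3 S=4 Q=6 Y=4
Draw 9: a1=8.352, a2=2.076, a3=5.916, a4=3.612, a5=6.272, a0=26.228; τ=−ln(0.3022)/26.228=0.046 → t=0.661; u2·a0=0.6459·26.228=16.941; a1+…+a3=16.344 < 16.941 ≤ a1+…+a4=19.956 → R4 fires; Z=2 S=5 Q=7 Y=3
Draw 10: a1=12.180, a2=1.038, a3=4.930, a4=1.806, a5=5.880, a0=25.834; τ=−ln(0.7006)/25.834=0.014 → t=0.675; u2·a0=0.5732·25.834=14.808; a1+a2=13.218 < 14.808 ≤ a1+…+a3=18.148 → R3 fires; Z=1 S=6 Q=7 Y=5
Draw 11: a1=14.616, a2=0.865, a3=2.958, a4=1.505, a5=11.760, a0=31.704; τ=−ln(0.0470)/31.704=0.096 → t=0.771 > T=0.7: stop.
At T=0.7: Z=1 S=6 Q=7 Y=5; the largest is Q.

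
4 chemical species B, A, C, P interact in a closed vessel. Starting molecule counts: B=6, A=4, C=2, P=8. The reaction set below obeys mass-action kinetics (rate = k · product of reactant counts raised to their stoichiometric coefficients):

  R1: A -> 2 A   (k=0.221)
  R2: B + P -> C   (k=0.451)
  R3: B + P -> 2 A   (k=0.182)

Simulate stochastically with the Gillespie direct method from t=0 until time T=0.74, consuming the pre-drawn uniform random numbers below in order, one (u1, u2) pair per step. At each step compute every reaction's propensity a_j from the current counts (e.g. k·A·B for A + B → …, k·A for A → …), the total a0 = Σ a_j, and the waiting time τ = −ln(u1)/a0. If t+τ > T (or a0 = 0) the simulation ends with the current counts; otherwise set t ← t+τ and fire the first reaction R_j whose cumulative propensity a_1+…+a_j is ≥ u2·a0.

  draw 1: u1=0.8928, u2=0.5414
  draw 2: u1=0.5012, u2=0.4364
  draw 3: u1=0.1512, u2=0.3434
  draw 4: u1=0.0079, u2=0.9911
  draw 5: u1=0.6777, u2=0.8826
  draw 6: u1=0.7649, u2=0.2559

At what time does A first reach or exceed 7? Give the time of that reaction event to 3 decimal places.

Threshold first reached at t = 0.678

t=0.000: B=6 A=4 C=2 P=8
Draw 1: a1=0.884, a2=21.648, a3=8.736, a0=31.268; τ=−ln(0.8928)/31.268=0.004 → t=0.004; u2·a0=0.5414·31.268=16.928; a1=0.884 < 16.928 ≤ a1+a2=22.532 → R2 fires; B=5 A=4 C=3 P=7
Draw 2: a1=0.884, a2=15.785, a3=6.370, a0=23.039; τ=−ln(0.5012)/23.039=0.030 → t=0.034; u2·a0=0.4364·23.039=10.054; a1=0.884 < 10.054 ≤ a1+a2=16.669 → R2 fires; B=4 A=4 C=4 P=6
Draw 3: a1=0.884, a2=10.824, a3=4.368, a0=16.076; τ=−ln(0.1512)/16.076=0.118 → t=0.151; u2·a0=0.3434·16.076=5.520; a1=0.884 < 5.520 ≤ a1+a2=11.708 → R2 fires; B=3 A=4 C=5 P=5
Draw 4: a1=0.884, a2=6.765, a3=2.730, a0=10.379; τ=−ln(0.0079)/10.379=0.466 → t=0.618; u2·a0=0.9911·10.379=10.287; a1+a2=7.649 < 10.287 ≤ a1+…+a3=10.379 → R3 fires; B=2 A=6 C=5 P=4
Draw 5: a1=1.326, a2=3.608, a3=1.456, a0=6.390; τ=−ln(0.6777)/6.390=0.061 → t=0.678; u2·a0=0.8826·6.390=5.640; a1+a2=4.934 < 5.640 ≤ a1+…+a3=6.390 → R3 fires; B=1 A=8 C=5 P=3
Draw 6: a1=1.768, a2=1.353, a3=0.546, a0=3.667; τ=−ln(0.7649)/3.667=0.073 → t=0.752 > T=0.74: stop.
A first becomes ≥ 7 when it reaches 8 at the event at t=0.678.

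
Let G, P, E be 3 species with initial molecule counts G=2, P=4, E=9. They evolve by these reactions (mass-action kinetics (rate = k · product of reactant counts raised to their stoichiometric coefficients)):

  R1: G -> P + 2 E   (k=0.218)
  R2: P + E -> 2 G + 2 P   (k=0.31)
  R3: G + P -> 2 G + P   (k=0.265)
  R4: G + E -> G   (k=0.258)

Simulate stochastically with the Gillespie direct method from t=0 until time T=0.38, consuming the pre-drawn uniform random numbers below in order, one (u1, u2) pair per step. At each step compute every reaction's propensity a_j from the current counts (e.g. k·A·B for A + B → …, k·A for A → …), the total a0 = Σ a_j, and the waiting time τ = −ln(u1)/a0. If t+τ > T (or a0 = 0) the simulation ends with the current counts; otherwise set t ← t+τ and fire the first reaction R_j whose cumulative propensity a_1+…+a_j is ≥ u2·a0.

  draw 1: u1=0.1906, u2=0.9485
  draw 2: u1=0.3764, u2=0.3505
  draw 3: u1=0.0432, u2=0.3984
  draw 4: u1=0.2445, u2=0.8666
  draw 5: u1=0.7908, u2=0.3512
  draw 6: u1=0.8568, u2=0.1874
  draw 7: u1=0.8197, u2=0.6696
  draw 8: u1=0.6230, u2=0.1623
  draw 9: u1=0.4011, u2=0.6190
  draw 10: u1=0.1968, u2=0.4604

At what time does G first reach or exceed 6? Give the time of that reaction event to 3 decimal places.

Threshold first reached at t = 0.279

t=0.000: G=2 P=4 E=9
Draw 1: a1=0.436, a2=11.160, a3=2.120, a4=4.644, a0=18.360; τ=−ln(0.1906)/18.360=0.090 → t=0.090; u2·a0=0.9485·18.360=17.414; a1+…+a3=13.716 < 17.414 ≤ a1+…+a4=18.360 → R4 fires; G=2 P=4 E=8
Draw 2: a1=0.436, a2=9.920, a3=2.120, a4=4.128, a0=16.604; τ=−ln(0.3764)/16.604=0.059 → t=0.149; u2·a0=0.3505·16.604=5.820; a1=0.436 < 5.820 ≤ a1+a2=10.356 → R2 fires; G=4 P=5 E=7
Draw 3: a1=0.872, a2=10.850, a3=5.300, a4=7.224, a0=24.246; τ=−ln(0.0432)/24.246=0.130 → t=0.279; u2·a0=0.3984·24.246=9.660; a1=0.872 < 9.660 ≤ a1+a2=11.722 → R2 fires; G=6 P=6 E=6
Draw 4: a1=1.308, a2=11.160, a3=9.540, a4=9.288, a0=31.296; τ=−ln(0.2445)/31.296=0.045 → t=0.324; u2·a0=0.8666·31.296=27.121; a1+…+a3=22.008 < 27.121 ≤ a1+…+a4=31.296 → R4 fires; G=6 P=6 E=5
Draw 5: a1=1.308, a2=9.300, a3=9.540, a4=7.740, a0=27.888; τ=−ln(0.7908)/27.888=0.008 → t=0.332; u2·a0=0.3512·27.888=9.794; a1=1.308 < 9.794 ≤ a1+a2=10.608 → R2 fires; G=8 P=7 E=4
Draw 6: a1=1.744, a2=8.680, a3=14.840, a4=8.256, a0=33.520; τ=−ln(0.8568)/33.520=0.005 → t=0.337; u2·a0=0.1874·33.520=6.282; a1=1.744 < 6.282 ≤ a1+a2=10.424 → R2 fires; G=10 P=8 E=3
Draw 7: a1=2.180, a2=7.440, a3=21.200, a4=7.740, a0=38.560; τ=−ln(0.8197)/38.560=0.005 → t=0.342; u2·a0=0.6696·38.560=25.820; a1+a2=9.620 < 25.820 ≤ a1+…+a3=30.820 → R3 fires; G=11 P=8 E=3
Draw 8: a1=2.398, a2=7.440, a3=23.320, a4=8.514, a0=41.672; τ=−ln(0.6230)/41.672=0.011 → t=0.353; u2·a0=0.1623·41.672=6.763; a1=2.398 < 6.763 ≤ a1+a2=9.838 → R2 fires; G=13 P=9 E=2
Draw 9: a1=2.834, a2=5.580, a3=31.005, a4=6.708, a0=46.127; τ=−ln(0.4011)/46.127=0.020 → t=0.373; u2·a0=0.6190·46.127=28.553; a1+a2=8.414 < 28.553 ≤ a1+…+a3=39.419 → R3 fires; G=14 P=9 E=2
Draw 10: a1=3.052, a2=5.580, a3=33.390, a4=7.224, a0=49.246; τ=−ln(0.1968)/49.246=0.033 → t=0.406 > T=0.38: stop.
G first becomes ≥ 6 when it reaches 6 at the event at t=0.279.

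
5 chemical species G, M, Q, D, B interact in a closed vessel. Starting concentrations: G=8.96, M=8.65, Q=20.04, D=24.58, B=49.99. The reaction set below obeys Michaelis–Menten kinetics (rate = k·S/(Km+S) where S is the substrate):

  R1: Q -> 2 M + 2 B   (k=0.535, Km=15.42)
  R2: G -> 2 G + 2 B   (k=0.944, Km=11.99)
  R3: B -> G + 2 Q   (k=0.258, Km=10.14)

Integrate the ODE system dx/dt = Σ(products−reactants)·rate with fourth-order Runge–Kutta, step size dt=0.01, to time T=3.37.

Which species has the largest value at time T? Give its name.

Dominant species at T: B

RK4 with dt=0.01: 337 steps to T=3.37. Trajectory (selected grid times):
t=0.00: G=8.96 M=8.65 Q=20.04 D=24.58 B=49.99
t=0.37: G=9.19 M=8.87 Q=20.09 D=24.58 B=50.44
t=0.75: G=9.43 M=9.10 Q=20.14 D=24.58 B=50.90
t=1.12: G=9.66 M=9.33 Q=20.18 D=24.58 B=51.35
t=1.50: G=9.91 M=9.56 Q=20.23 D=24.58 B=51.82
t=1.87: G=10.14 M=9.78 Q=20.28 D=24.58 B=52.29
t=2.25: G=10.39 M=10.01 Q=20.33 D=24.58 B=52.77
t=2.62: G=10.64 M=10.24 Q=20.37 D=24.58 B=53.24
t=3.00: G=10.89 M=10.47 Q=20.42 D=24.58 B=53.73
t=3.37: G=11.14 M=10.70 Q=20.47 D=24.58 B=54.21
At T=3.37: G=11.14 M=10.70 Q=20.47 D=24.58 B=54.21; the largest is B.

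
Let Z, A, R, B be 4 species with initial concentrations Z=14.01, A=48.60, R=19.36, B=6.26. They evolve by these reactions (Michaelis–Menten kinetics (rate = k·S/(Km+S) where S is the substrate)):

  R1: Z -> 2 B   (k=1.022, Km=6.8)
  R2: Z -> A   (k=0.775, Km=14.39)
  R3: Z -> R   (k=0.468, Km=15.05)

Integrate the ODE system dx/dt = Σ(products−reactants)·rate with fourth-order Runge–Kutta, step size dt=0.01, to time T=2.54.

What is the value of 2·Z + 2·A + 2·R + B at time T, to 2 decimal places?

Check how each reaction changes W = 2·Z + 2·A + 2·R + B (weight of products minus weight of reactants):
R1: Z -> 2 B: (1·2) − (2·1) = 2 − 2 = 0
R2: Z -> A: (2·1) − (2·1) = 2 − 2 = 0
R3: Z -> R: (2·1) − (2·1) = 2 − 2 = 0
Every reaction leaves W unchanged, so W is conserved and no simulation is needed: W(T) = W(0) = 2·14.01 + 2·48.60 + 2·19.36 + 6.26 = 170.20

Value at T = 170.20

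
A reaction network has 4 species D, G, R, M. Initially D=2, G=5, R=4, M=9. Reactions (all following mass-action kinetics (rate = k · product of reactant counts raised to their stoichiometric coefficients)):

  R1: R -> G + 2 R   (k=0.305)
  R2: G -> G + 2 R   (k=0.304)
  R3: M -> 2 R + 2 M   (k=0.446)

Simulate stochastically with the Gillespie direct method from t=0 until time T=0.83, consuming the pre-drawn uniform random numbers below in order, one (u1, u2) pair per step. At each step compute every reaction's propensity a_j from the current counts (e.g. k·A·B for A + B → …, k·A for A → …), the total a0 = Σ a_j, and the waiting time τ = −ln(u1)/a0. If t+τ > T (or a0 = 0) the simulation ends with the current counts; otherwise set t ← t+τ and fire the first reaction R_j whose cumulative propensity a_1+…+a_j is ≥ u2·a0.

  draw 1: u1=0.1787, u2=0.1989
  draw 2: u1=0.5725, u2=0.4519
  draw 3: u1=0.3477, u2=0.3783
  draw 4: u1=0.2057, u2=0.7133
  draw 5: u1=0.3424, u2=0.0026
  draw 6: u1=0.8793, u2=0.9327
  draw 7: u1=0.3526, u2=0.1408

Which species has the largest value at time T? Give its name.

t=0.000: D=2 G=5 R=4 M=9
Draw 1: a1=1.220, a2=1.520, a3=4.014, a0=6.754; τ=−ln(0.1787)/6.754=0.255 → t=0.255; u2·a0=0.1989·6.754=1.343; a1=1.220 < 1.343 ≤ a1+a2=2.740 → R2 fires; D=2 G=5 R=6 M=9
Draw 2: a1=1.830, a2=1.520, a3=4.014, a0=7.364; τ=−ln(0.5725)/7.364=0.076 → t=0.331; u2·a0=0.4519·7.364=3.328; a1=1.830 < 3.328 ≤ a1+a2=3.350 → R2 fires; D=2 G=5 R=8 M=9
Draw 3: a1=2.440, a2=1.520, a3=4.014, a0=7.974; τ=−ln(0.3477)/7.974=0.132 → t=0.463; u2·a0=0.3783·7.974=3.017; a1=2.440 < 3.017 ≤ a1+a2=3.960 → R2 fires; D=2 G=5 R=10 M=9
Draw 4: a1=3.050, a2=1.520, a3=4.014, a0=8.584; τ=−ln(0.2057)/8.584=0.184 → t=0.647; u2·a0=0.7133·8.584=6.123; a1+a2=4.570 < 6.123 ≤ a1+…+a3=8.584 → R3 fires; D=2 G=5 R=12 M=10
Draw 5: a1=3.660, a2=1.520, a3=4.460, a0=9.640; τ=−ln(0.3424)/9.640=0.111 → t=0.759; u2·a0=0.0026·9.640=0.025 ≤ a1=3.660 → R1 fires; D=2 G=6 R=13 M=10
Draw 6: a1=3.965, a2=1.824, a3=4.460, a0=10.249; τ=−ln(0.8793)/10.249=0.013 → t=0.771; u2·a0=0.9327·10.249=9.559; a1+a2=5.789 < 9.559 ≤ a1+…+a3=10.249 → R3 fires; D=2 G=6 R=15 M=11
Draw 7: a1=4.575, a2=1.824, a3=4.906, a0=11.305; τ=−ln(0.3526)/11.305=0.092 → t=0.863 > T=0.83: stop.
At T=0.83: D=2 G=6 R=15 M=11; the largest is R.

Dominant species at T: R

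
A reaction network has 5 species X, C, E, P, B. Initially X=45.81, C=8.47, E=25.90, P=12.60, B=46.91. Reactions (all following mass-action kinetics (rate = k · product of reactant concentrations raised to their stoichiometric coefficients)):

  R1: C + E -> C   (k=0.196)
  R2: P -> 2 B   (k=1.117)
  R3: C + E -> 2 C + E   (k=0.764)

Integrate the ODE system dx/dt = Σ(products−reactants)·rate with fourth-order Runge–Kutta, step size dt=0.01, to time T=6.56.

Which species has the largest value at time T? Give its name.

RK4 with dt=0.01: 656 steps to T=6.56. Trajectory (selected grid times):
t=0.00: X=45.81 C=8.47 E=25.90 P=12.60 B=46.91
t=0.73: X=45.81 C=109.43 E=0.00 P=5.57 B=60.96
t=1.46: X=45.81 C=109.43 E=0.00 P=2.47 B=67.18
t=2.19: X=45.81 C=109.43 E=0.00 P=1.09 B=69.93
t=2.92: X=45.81 C=109.43 E=0.00 P=0.48 B=71.14
t=3.64: X=45.81 C=109.43 E=0.00 P=0.22 B=71.68
t=4.37: X=45.81 C=109.43 E=0.00 P=0.10 B=71.92
t=5.10: X=45.81 C=109.43 E=0.00 P=0.04 B=72.03
t=5.83: X=45.81 C=109.43 E=0.00 P=0.02 B=72.07
t=6.56: X=45.81 C=109.43 E=0.00 P=0.01 B=72.09
At T=6.56: X=45.81 C=109.43 E=0.00 P=0.01 B=72.09; the largest is C.

Dominant species at T: C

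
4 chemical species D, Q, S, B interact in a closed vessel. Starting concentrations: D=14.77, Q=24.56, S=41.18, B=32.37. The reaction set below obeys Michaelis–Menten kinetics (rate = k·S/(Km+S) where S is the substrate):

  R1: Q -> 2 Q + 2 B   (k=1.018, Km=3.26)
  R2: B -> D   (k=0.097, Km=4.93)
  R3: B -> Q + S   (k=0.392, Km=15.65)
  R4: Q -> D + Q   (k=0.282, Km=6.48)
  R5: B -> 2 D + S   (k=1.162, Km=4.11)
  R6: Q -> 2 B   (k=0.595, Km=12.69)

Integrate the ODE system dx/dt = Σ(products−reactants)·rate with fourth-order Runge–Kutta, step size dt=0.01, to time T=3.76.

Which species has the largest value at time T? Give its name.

Dominant species at T: S

RK4 with dt=0.01: 376 steps to T=3.76. Trajectory (selected grid times):
t=0.00: D=14.77 Q=24.56 S=41.18 B=32.37
t=0.42: D=15.77 Q=24.88 S=41.72 B=32.88
t=0.84: D=16.76 Q=25.21 S=42.27 B=33.38
t=1.25: D=17.74 Q=25.53 S=42.80 B=33.88
t=1.67: D=18.74 Q=25.85 S=43.35 B=34.39
t=2.09: D=19.74 Q=26.18 S=43.90 B=34.90
t=2.51: D=20.75 Q=26.50 S=44.45 B=35.41
t=2.92: D=21.73 Q=26.82 S=44.99 B=35.91
t=3.34: D=22.74 Q=27.15 S=45.55 B=36.42
t=3.76: D=23.75 Q=27.47 S=46.10 B=36.94
At T=3.76: D=23.75 Q=27.47 S=46.10 B=36.94; the largest is S.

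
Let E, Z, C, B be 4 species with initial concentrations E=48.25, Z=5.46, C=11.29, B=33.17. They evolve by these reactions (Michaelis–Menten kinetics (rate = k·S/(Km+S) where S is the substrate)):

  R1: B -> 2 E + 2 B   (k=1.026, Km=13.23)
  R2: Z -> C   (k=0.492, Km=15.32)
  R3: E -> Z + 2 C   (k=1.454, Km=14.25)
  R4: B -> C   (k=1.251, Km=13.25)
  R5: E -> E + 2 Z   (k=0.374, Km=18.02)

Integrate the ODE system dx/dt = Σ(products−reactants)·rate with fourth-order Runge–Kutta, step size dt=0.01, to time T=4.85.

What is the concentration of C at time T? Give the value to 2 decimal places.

RK4 with dt=0.01: 485 steps to T=4.85. Trajectory (selected grid times):
t=0.00: E=48.25 Z=5.46 C=11.29 B=33.17
t=0.54: E=48.44 Z=6.29 C=13.06 B=33.08
t=1.08: E=48.62 Z=7.11 C=14.84 B=33.00
t=1.62: E=48.80 Z=7.92 C=16.62 B=32.91
t=2.16: E=48.99 Z=8.73 C=18.41 B=32.82
t=2.69: E=49.16 Z=9.52 C=20.17 B=32.74
t=3.23: E=49.34 Z=10.32 C=21.98 B=32.65
t=3.77: E=49.52 Z=11.12 C=23.79 B=32.57
t=4.31: E=49.70 Z=11.91 C=25.60 B=32.48
t=4.85: E=49.88 Z=12.70 C=27.42 B=32.39
Read off C at T=4.85: 27.42

C at T = 27.42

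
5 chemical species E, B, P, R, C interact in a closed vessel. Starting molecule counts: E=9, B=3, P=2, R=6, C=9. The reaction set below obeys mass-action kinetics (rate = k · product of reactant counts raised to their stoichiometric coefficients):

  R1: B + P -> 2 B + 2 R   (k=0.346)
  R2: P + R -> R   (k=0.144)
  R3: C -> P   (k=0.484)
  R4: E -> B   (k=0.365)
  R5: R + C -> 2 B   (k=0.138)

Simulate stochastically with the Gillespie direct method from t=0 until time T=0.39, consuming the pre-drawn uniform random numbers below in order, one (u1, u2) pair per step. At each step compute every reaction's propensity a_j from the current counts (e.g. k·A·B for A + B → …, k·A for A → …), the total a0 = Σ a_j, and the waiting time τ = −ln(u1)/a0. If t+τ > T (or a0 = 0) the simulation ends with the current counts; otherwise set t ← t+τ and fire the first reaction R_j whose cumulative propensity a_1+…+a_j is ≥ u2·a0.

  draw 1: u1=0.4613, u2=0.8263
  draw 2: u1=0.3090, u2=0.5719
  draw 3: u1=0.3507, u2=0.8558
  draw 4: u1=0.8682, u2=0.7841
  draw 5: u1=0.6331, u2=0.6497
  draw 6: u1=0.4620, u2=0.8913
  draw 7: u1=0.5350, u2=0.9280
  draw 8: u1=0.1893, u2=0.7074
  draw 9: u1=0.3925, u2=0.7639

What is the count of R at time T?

t=0.000: E=9 B=3 P=2 R=6 C=9
Draw 1: a1=2.076, a2=1.728, a3=4.356, a4=3.285, a5=7.452, a0=18.897; τ=−ln(0.4613)/18.897=0.041 → t=0.041; u2·a0=0.8263·18.897=15.615; a1+…+a4=11.445 < 15.615 ≤ a1+…+a5=18.897 → R5 fires; E=9 B=5 P=2 R=5 C=8
Draw 2: a1=3.460, a2=1.440, a3=3.872, a4=3.285, a5=5.520, a0=17.577; τ=−ln(0.3090)/17.577=0.067 → t=0.108; u2·a0=0.5719·17.577=10.052; a1+…+a3=8.772 < 10.052 ≤ a1+…+a4=12.057 → R4 fires; E=8 B=6 P=2 R=5 C=8
Draw 3: a1=4.152, a2=1.440, a3=3.872, a4=2.920, a5=5.520, a0=17.904; τ=−ln(0.3507)/17.904=0.059 → t=0.166; u2·a0=0.8558·17.904=15.322; a1+…+a4=12.384 < 15.322 ≤ a1+…+a5=17.904 → R5 fires; E=8 B=8 P=2 R=4 C=7
Draw 4: a1=5.536, a2=1.152, a3=3.388, a4=2.920, a5=3.864, a0=16.860; τ=−ln(0.8682)/16.860=0.008 → t=0.175; u2·a0=0.7841·16.860=13.220; a1+…+a4=12.996 < 13.220 ≤ a1+…+a5=16.860 → R5 fires; E=8 B=10 P=2 R=3 C=6
Draw 5: a1=6.920, a2=0.864, a3=2.904, a4=2.920, a5=2.484, a0=16.092; τ=−ln(0.6331)/16.092=0.028 → t=0.203; u2·a0=0.6497·16.092=10.455; a1+a2=7.784 < 10.455 ≤ a1+…+a3=10.688 → R3 fires; E=8 B=10 P=3 R=3 C=5
Draw 6: a1=10.380, a2=1.296, a3=2.420, a4=2.920, a5=2.070, a0=19.086; τ=−ln(0.4620)/19.086=0.040 → t=0.244; u2·a0=0.8913·19.086=17.011; a1+…+a3=14.096 < 17.011 ≤ a1+…+a4=17.016 → R4 fires; E=7 B=11 P=3 R=3 C=5
Draw 7: a1=11.418, a2=1.296, a3=2.420, a4=2.555, a5=2.070, a0=19.759; τ=−ln(0.5350)/19.759=0.032 → t=0.275; u2·a0=0.9280·19.759=18.336; a1+…+a4=17.689 < 18.336 ≤ a1+…+a5=19.759 → R5 fires; E=7 B=13 P=3 R=2 C=4
Draw 8: a1=13.494, a2=0.864, a3=1.936, a4=2.555, a5=1.104, a0=19.953; τ=−ln(0.1893)/19.953=0.083 → t=0.359; u2·a0=0.7074·19.953=14.115; a1=13.494 < 14.115 ≤ a1+a2=14.358 → R2 fires; E=7 B=13 P=2 R=2 C=4
Draw 9: a1=8.996, a2=0.576, a3=1.936, a4=2.555, a5=1.104, a0=15.167; τ=−ln(0.3925)/15.167=0.062 → t=0.420 > T=0.39: stop.
Read off R at T=0.39: 2

R at T = 2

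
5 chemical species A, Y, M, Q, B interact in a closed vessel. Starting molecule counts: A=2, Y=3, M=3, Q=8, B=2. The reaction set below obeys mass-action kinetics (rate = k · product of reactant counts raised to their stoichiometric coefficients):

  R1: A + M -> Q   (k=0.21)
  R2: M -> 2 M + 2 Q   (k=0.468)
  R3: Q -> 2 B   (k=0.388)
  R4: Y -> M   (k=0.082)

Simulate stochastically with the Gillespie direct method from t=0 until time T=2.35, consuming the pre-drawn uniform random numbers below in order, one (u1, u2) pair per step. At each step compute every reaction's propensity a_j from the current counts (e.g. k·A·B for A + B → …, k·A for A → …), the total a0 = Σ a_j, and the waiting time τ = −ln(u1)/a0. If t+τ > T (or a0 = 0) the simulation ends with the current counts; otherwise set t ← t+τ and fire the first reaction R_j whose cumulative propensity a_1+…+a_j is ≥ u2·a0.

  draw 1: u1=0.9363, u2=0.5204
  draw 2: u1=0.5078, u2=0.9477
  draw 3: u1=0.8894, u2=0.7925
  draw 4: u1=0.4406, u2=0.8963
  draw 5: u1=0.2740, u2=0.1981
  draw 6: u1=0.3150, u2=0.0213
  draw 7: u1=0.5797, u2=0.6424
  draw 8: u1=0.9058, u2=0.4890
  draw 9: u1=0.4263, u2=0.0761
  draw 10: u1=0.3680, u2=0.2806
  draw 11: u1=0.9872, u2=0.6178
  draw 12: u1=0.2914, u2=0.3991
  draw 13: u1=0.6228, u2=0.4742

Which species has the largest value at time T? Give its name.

t=0.000: A=2 Y=3 M=3 Q=8 B=2
Draw 1: a1=1.260, a2=1.404, a3=3.104, a4=0.246, a0=6.014; τ=−ln(0.9363)/6.014=0.011 → t=0.011; u2·a0=0.5204·6.014=3.130; a1+a2=2.664 < 3.130 ≤ a1+…+a3=5.768 → R3 fires; A=2 Y=3 M=3 Q=7 B=4
Draw 2: a1=1.260, a2=1.404, a3=2.716, a4=0.246, a0=5.626; τ=−ln(0.5078)/5.626=0.120 → t=0.131; u2·a0=0.9477·5.626=5.332; a1+a2=2.664 < 5.332 ≤ a1+…+a3=5.380 → R3 fires; A=2 Y=3 M=3 Q=6 B=6
Draw 3: a1=1.260, a2=1.404, a3=2.328, a4=0.246, a0=5.238; τ=−ln(0.8894)/5.238=0.022 → t=0.154; u2·a0=0.7925·5.238=4.151; a1+a2=2.664 < 4.151 ≤ a1+…+a3=4.992 → R3 fires; A=2 Y=3 M=3 Q=5 B=8
Draw 4: a1=1.260, a2=1.404, a3=1.940, a4=0.246, a0=4.850; τ=−ln(0.4406)/4.850=0.169 → t=0.323; u2·a0=0.8963·4.850=4.347; a1+a2=2.664 < 4.347 ≤ a1+…+a3=4.604 → R3 fires; A=2 Y=3 M=3 Q=4 B=10
Draw 5: a1=1.260, a2=1.404, a3=1.552, a4=0.246, a0=4.462; τ=−ln(0.2740)/4.462=0.290 → t=0.613; u2·a0=0.1981·4.462=0.884 ≤ a1=1.260 → R1 fires; A=1 Y=3 M=2 Q=5 B=10
Draw 6: a1=0.420, a2=0.936, a3=1.940, a4=0.246, a0=3.542; τ=−ln(0.3150)/3.542=0.326 → t=0.939; u2·a0=0.0213·3.542=0.075 ≤ a1=0.420 → R1 fires; A=0 Y=3 M=1 Q=6 B=10
Draw 7: a1=0.000, a2=0.468, a3=2.328, a4=0.246, a0=3.042; τ=−ln(0.5797)/3.042=0.179 → t=1.118; u2·a0=0.6424·3.042=1.954; a1+a2=0.468 < 1.954 ≤ a1+…+a3=2.796 → R3 fires; A=0 Y=3 M=1 Q=5 B=12
Draw 8: a1=0.000, a2=0.468, a3=1.940, a4=0.246, a0=2.654; τ=−ln(0.9058)/2.654=0.037 → t=1.156; u2·a0=0.4890·2.654=1.298; a1+a2=0.468 < 1.298 ≤ a1+…+a3=2.408 → R3 fires; A=0 Y=3 M=1 Q=4 B=14
Draw 9: a1=0.000, a2=0.468, a3=1.552, a4=0.246, a0=2.266; τ=−ln(0.4263)/2.266=0.376 → t=1.532; u2·a0=0.0761·2.266=0.172; a1=0.000 < 0.172 ≤ a1+a2=0.468 → R2 fires; A=0 Y=3 M=2 Q=6 B=14
Draw 10: a1=0.000, a2=0.936, a3=2.328, a4=0.246, a0=3.510; τ=−ln(0.3680)/3.510=0.285 → t=1.817; u2·a0=0.2806·3.510=0.985; a1+a2=0.936 < 0.985 ≤ a1+…+a3=3.264 → R3 fires; A=0 Y=3 M=2 Q=5 B=16
Draw 11: a1=0.000, a2=0.936, a3=1.940, a4=0.246, a0=3.122; τ=−ln(0.9872)/3.122=0.004 → t=1.821; u2·a0=0.6178·3.122=1.929; a1+a2=0.936 < 1.929 ≤ a1+…+a3=2.876 → R3 fires; A=0 Y=3 M=2 Q=4 B=18
Draw 12: a1=0.000, a2=0.936, a3=1.552, a4=0.246, a0=2.734; τ=−ln(0.2914)/2.734=0.451 → t=2.272; u2·a0=0.3991·2.734=1.091; a1+a2=0.936 < 1.091 ≤ a1+…+a3=2.488 → R3 fires; A=0 Y=3 M=2 Q=3 B=20
Draw 13: a1=0.000, a2=0.936, a3=1.164, a4=0.246, a0=2.346; τ=−ln(0.6228)/2.346=0.202 → t=2.474 > T=2.35: stop.
At T=2.35: A=0 Y=3 M=2 Q=3 B=20; the largest is B.

Dominant species at T: B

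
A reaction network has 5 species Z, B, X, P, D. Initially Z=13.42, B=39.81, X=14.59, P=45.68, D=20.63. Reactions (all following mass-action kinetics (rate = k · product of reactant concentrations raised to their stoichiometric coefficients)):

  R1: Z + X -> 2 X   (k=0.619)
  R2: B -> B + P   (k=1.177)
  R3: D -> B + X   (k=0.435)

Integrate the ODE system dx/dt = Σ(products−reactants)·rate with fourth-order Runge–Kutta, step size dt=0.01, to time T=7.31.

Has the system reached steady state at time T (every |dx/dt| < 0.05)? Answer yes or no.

Steady state at T: no

RK4 with dt=0.01: 731 steps to T=7.31. Trajectory (selected grid times):
t=0.00: Z=13.42 B=39.81 X=14.59 P=45.68 D=20.63
t=0.81: Z=0.00 B=45.94 X=34.14 P=86.73 D=14.50
t=1.62: Z=0.00 B=50.24 X=38.44 P=132.69 D=10.20
t=2.44: Z=0.00 B=53.30 X=41.50 P=182.75 D=7.14
t=3.25: Z=0.00 B=55.42 X=43.62 P=234.64 D=5.02
t=4.06: Z=0.00 B=56.91 X=45.11 P=288.23 D=3.53
t=4.87: Z=0.00 B=57.96 X=46.16 P=343.01 D=2.48
t=5.69: Z=0.00 B=58.70 X=46.90 P=399.33 D=1.74
t=6.50: Z=0.00 B=59.22 X=47.42 P=455.56 D=1.22
t=7.31: Z=0.00 B=59.58 X=47.78 P=512.20 D=0.86
Rates at T: R1=0.0000, R2=70.1280, R3=0.3732
dx/dt at T (Σ net stoichiometry × rate): Z=-0.0000, B=+0.3732, X=+0.3732, P=+70.1280, D=-0.3732
Largest |dx/dt| is |+70.1280| (P) ≥ 0.05 → not steady.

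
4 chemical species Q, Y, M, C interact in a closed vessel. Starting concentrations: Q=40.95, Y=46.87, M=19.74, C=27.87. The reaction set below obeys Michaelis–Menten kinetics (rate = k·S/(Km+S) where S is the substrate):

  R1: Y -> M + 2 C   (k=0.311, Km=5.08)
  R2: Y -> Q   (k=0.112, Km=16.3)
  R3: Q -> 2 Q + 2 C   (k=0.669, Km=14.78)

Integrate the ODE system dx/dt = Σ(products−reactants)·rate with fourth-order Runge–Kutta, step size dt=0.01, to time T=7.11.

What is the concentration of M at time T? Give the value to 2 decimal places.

M at T = 21.73

RK4 with dt=0.01: 711 steps to T=7.11. Trajectory (selected grid times):
t=0.00: Q=40.95 Y=46.87 M=19.74 C=27.87
t=0.79: Q=41.40 Y=46.58 M=19.96 C=29.09
t=1.58: Q=41.86 Y=46.30 M=20.18 C=30.31
t=2.37: Q=42.32 Y=46.01 M=20.40 C=31.54
t=3.16: Q=42.77 Y=45.72 M=20.63 C=32.77
t=3.95: Q=43.23 Y=45.44 M=20.85 C=33.99
t=4.74: Q=43.69 Y=45.15 M=21.07 C=35.23
t=5.53: Q=44.15 Y=44.86 M=21.29 C=36.46
t=6.32: Q=44.61 Y=44.58 M=21.51 C=37.69
t=7.11: Q=45.08 Y=44.29 M=21.73 C=38.93
Read off M at T=7.11: 21.73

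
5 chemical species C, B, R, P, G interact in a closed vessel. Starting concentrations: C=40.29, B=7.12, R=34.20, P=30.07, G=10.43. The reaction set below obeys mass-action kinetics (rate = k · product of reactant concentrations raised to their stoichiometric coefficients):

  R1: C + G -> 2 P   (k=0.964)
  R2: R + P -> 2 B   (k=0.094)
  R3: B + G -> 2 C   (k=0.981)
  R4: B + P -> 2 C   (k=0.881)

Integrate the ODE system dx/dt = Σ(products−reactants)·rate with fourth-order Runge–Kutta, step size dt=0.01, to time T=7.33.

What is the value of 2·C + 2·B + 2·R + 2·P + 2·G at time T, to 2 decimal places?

Value at T = 244.22

Check how each reaction changes W = 2·C + 2·B + 2·R + 2·P + 2·G (weight of products minus weight of reactants):
R1: C + G -> 2 P: (2·2) − (2·1 + 2·1) = 4 − 4 = 0
R2: R + P -> 2 B: (2·2) − (2·1 + 2·1) = 4 − 4 = 0
R3: B + G -> 2 C: (2·2) − (2·1 + 2·1) = 4 − 4 = 0
R4: B + P -> 2 C: (2·2) − (2·1 + 2·1) = 4 − 4 = 0
Every reaction leaves W unchanged, so W is conserved and no simulation is needed: W(T) = W(0) = 2·40.29 + 2·7.12 + 2·34.20 + 2·30.07 + 2·10.43 = 244.22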